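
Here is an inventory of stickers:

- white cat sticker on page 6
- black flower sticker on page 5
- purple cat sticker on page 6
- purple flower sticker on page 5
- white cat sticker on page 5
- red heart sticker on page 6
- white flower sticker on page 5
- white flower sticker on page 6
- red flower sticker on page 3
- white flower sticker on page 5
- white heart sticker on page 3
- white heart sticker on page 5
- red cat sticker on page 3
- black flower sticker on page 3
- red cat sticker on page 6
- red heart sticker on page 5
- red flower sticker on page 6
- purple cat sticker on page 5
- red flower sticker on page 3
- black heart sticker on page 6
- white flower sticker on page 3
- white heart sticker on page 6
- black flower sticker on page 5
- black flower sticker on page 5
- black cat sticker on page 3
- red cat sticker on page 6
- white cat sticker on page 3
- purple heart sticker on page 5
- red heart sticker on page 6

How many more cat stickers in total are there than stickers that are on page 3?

cat stickers: 9.
stickers on page 3: 8.
9 − 8 = 1.

1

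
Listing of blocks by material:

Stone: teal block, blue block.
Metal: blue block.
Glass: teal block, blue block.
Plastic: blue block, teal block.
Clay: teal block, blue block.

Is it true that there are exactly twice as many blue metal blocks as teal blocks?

False

|blue metal blocks| = 1.
|teal blocks| = 4.
The claim requires 1 = 2 × 4 = 8, which does not hold.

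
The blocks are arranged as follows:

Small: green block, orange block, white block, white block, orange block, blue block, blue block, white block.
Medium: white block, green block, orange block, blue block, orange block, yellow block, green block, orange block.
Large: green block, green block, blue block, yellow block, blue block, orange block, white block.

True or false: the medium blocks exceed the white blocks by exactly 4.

medium blocks: 8.
white blocks: 5.
The claim requires 8 − 5 (= 3) to equal 4, which does not hold.

False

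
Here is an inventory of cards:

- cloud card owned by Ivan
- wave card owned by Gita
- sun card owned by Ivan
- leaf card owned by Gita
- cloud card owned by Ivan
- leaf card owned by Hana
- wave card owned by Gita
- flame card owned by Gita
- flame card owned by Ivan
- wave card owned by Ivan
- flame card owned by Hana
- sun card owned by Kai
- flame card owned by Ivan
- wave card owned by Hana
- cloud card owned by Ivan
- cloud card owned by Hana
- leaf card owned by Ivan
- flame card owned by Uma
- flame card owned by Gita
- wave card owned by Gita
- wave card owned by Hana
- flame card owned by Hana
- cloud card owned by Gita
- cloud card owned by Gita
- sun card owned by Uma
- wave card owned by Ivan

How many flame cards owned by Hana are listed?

2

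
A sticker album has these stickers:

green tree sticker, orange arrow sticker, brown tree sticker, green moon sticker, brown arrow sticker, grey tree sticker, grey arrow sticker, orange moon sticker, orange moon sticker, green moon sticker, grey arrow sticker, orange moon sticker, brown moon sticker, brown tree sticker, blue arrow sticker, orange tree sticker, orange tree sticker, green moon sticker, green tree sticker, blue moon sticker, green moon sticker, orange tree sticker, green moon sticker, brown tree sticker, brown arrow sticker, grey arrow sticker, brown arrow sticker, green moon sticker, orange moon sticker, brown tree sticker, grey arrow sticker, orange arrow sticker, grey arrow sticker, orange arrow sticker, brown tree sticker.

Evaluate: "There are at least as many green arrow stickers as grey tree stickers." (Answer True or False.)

green arrow stickers: 0.
grey tree stickers: 1.
The claim requires 0 ≥ 1, which does not hold.

False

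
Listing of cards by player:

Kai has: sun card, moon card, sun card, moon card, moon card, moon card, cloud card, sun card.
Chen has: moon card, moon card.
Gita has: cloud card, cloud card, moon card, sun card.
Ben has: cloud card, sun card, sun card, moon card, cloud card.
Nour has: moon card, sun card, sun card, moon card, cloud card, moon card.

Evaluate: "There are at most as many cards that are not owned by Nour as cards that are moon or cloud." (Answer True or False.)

False

cards that are not owned by Nour: 19.
cards that are moon or cloud: 17.
The claim requires 19 ≤ 17, which does not hold.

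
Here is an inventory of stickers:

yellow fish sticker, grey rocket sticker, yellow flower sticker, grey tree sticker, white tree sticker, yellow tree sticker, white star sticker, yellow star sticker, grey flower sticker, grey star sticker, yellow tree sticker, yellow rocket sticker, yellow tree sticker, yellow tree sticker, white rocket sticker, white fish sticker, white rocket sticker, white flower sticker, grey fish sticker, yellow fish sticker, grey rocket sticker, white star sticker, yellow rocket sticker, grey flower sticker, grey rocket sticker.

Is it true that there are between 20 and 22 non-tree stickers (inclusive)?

False

|non-tree stickers| = 19.
The claim requires 20 ≤ 19 ≤ 22, which does not hold.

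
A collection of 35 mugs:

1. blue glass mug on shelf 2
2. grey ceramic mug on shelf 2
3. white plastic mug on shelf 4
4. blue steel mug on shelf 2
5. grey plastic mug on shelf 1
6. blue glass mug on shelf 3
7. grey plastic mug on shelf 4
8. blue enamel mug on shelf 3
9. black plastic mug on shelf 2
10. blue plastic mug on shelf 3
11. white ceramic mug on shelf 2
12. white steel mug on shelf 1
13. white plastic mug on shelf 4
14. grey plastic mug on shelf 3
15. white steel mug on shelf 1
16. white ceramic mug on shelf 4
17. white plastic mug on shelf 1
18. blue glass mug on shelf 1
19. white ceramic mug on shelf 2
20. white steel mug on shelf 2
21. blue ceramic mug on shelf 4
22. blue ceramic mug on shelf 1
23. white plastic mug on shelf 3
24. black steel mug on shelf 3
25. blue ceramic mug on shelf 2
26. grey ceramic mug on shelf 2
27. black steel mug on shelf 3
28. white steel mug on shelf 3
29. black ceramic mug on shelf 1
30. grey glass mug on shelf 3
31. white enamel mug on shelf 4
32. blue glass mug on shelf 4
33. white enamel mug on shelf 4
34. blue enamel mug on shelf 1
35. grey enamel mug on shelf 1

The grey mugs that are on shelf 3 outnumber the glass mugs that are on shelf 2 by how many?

grey mugs on shelf 3: 2.
glass mugs on shelf 2: 1.
2 − 1 = 1.

1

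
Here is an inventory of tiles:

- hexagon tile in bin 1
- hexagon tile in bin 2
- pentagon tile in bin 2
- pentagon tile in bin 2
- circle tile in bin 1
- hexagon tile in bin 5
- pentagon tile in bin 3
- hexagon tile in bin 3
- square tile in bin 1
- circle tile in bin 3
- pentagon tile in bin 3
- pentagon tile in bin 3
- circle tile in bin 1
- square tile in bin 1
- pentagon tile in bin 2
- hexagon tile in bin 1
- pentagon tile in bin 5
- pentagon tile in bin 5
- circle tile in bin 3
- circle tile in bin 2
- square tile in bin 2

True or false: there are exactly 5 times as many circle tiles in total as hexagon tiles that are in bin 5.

There are 5 circle tiles.
There is 1 hexagon tile in bin 5.
The claim requires 5 = 5 × 1 = 5, which holds.

True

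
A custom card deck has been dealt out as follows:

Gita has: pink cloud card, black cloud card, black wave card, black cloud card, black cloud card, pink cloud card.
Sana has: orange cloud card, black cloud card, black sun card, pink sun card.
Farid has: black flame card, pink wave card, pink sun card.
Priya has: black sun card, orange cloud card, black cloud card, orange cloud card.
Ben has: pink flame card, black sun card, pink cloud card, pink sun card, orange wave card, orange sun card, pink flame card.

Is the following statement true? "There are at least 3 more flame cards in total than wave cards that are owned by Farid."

False

flame cards: 3.
wave cards owned by Farid: 1.
The claim requires 3 − 1 = 2 ≥ 3, which does not hold.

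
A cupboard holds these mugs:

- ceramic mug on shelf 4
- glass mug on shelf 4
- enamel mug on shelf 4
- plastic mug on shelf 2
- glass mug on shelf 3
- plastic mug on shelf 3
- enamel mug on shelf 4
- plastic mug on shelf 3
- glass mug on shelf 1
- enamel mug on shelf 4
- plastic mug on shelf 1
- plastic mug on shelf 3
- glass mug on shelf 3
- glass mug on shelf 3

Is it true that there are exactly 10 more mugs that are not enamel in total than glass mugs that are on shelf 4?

True

mugs that are not enamel: 11.
glass mugs on shelf 4: 1.
The claim requires 11 − 1 (= 10) to equal 10, which holds.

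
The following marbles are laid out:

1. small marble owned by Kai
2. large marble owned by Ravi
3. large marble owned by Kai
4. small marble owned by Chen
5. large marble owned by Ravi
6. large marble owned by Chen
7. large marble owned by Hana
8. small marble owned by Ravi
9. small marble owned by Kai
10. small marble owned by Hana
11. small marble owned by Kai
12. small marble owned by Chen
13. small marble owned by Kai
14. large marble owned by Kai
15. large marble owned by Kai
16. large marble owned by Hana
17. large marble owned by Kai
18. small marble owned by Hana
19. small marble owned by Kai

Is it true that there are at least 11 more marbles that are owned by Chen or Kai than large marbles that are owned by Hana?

Count of marbles owned by Chen or Kai: 12.
Count of large marbles owned by Hana: 2.
The claim requires 12 − 2 = 10 ≥ 11, which does not hold.

False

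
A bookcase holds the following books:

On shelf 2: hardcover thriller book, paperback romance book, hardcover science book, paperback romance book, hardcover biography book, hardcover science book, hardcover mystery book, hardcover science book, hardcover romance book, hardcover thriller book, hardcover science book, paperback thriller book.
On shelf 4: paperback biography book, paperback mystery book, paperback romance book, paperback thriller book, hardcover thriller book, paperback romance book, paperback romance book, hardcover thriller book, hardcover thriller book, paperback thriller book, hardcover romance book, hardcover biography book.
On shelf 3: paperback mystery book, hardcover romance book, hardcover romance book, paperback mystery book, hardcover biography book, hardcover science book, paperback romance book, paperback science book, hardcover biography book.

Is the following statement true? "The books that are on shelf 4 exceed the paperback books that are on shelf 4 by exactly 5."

There are 12 books on shelf 4.
There are 7 paperback books on shelf 4.
The claim requires 12 − 7 (= 5) to equal 5, which holds.

True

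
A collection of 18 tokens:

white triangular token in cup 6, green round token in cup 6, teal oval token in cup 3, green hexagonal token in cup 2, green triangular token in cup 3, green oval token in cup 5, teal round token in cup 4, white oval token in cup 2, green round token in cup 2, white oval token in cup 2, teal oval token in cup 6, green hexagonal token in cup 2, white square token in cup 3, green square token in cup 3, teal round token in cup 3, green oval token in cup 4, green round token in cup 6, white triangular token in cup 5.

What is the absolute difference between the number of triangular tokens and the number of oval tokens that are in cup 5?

2

triangular tokens: 3. oval tokens in cup 5: 1.
|3 − 1| = 3 − 1 = 2.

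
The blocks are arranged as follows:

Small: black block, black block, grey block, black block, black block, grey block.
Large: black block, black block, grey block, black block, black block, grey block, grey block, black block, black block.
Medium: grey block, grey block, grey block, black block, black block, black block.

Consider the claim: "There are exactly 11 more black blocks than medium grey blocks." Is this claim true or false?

False

There are 13 black blocks.
There are 3 medium grey blocks.
The claim requires 13 − 3 (= 10) to equal 11, which does not hold.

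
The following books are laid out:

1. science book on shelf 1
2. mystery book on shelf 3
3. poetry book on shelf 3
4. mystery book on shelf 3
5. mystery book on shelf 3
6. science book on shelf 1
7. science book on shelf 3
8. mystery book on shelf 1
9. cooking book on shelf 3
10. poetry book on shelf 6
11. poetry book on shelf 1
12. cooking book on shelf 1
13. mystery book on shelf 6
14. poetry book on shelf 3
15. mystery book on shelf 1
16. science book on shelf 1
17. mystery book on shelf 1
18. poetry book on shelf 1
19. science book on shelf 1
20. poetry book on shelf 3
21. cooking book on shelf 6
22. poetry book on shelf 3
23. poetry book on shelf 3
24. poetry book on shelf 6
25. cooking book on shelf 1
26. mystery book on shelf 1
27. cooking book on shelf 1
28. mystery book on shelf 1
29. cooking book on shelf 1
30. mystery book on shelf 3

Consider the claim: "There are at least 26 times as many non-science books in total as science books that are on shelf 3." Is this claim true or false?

False

|non-science books| = 25.
|science books on shelf 3| = 1.
The claim requires 25 ≥ 26 × 1 = 26, which does not hold.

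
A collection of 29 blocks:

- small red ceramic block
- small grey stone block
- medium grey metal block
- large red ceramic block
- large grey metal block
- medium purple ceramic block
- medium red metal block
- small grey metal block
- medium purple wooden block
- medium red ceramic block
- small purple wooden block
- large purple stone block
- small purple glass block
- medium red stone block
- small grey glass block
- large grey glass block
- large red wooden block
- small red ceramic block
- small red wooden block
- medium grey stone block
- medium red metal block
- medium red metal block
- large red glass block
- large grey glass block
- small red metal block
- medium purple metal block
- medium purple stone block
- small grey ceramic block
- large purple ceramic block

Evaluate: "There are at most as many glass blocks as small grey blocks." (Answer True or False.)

There are 5 glass blocks.
There are 4 small grey blocks.
The claim requires 5 ≤ 4, which does not hold.

False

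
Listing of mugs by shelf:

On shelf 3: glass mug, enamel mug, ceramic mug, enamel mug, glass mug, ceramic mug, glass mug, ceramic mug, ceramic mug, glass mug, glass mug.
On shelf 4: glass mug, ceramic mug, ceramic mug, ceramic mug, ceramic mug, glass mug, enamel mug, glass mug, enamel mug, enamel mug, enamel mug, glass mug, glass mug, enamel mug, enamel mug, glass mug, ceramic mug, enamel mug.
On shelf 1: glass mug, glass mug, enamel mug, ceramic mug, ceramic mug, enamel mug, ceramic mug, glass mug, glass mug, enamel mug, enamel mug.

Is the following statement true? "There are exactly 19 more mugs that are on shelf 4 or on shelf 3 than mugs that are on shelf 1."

There are 29 mugs on shelf 4 or on shelf 3.
There are 11 mugs on shelf 1.
The claim requires 29 − 11 (= 18) to equal 19, which does not hold.

False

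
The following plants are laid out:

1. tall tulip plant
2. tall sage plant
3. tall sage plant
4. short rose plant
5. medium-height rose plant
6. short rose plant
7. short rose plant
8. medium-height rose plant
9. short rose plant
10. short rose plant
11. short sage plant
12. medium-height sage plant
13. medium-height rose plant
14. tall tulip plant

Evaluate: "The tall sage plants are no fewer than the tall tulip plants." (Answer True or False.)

True

tall sage plants: 2.
tall tulip plants: 2.
The claim requires 2 ≥ 2, which holds.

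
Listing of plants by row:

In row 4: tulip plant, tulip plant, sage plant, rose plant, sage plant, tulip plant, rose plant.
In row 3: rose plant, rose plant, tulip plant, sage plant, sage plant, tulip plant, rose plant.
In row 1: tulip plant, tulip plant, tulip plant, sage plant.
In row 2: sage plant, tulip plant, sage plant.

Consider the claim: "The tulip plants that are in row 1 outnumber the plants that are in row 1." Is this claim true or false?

|tulip plants in row 1| = 3.
|plants in row 1| = 4.
The claim requires 3 > 4, which does not hold.

False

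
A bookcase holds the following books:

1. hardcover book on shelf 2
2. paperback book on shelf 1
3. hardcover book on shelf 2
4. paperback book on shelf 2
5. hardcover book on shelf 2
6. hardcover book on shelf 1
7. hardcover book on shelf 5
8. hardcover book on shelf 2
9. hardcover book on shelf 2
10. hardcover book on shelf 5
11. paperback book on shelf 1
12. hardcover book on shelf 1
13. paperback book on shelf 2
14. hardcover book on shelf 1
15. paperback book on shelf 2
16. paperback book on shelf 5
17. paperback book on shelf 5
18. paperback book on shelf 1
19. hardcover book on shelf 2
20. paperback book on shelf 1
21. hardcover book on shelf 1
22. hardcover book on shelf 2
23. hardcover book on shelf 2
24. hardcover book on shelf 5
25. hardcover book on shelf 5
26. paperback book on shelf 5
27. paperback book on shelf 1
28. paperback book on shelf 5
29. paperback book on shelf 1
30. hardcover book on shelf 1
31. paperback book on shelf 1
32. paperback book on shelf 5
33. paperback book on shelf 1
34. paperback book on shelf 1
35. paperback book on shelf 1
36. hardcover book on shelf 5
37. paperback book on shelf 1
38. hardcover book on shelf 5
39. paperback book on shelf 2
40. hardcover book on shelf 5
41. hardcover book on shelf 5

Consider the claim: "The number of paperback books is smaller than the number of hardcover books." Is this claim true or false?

True

There are 20 paperback books.
There are 21 hardcover books.
The claim requires 20 < 21, which holds.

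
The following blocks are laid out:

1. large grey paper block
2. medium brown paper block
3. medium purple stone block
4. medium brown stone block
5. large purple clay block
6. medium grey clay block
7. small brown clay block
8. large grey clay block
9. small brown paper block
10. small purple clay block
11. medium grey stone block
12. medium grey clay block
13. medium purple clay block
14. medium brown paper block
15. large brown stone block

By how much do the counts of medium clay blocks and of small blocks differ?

medium clay blocks: 3. small blocks: 3.
|3 − 3| = 3 − 3 = 0.

0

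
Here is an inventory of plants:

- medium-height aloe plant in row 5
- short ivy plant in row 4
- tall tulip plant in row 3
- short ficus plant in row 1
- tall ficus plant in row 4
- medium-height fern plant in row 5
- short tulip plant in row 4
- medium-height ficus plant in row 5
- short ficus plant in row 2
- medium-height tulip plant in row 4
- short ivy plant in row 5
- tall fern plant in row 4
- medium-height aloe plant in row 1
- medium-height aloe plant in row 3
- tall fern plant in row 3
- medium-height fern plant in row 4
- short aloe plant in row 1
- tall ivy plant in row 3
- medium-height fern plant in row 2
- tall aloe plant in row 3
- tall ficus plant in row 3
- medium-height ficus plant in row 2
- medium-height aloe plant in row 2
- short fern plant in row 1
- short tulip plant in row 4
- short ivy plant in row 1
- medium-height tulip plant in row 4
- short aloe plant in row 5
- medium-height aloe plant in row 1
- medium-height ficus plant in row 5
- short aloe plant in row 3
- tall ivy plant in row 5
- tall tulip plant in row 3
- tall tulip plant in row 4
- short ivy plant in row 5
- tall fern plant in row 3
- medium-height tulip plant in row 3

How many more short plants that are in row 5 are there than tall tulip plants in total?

0

short plants in row 5: 3.
tall tulip plants: 3.
3 − 3 = 0.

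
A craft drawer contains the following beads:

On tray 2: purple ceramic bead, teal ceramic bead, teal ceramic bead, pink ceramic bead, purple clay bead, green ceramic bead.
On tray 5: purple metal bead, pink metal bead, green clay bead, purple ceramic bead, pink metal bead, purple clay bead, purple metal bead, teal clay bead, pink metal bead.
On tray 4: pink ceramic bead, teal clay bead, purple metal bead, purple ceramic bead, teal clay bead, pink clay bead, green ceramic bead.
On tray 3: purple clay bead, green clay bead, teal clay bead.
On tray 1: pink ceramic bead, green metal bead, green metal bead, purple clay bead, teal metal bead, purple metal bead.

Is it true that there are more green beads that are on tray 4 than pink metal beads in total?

False

green beads on tray 4: 1.
pink metal beads: 3.
The claim requires 1 > 3, which does not hold.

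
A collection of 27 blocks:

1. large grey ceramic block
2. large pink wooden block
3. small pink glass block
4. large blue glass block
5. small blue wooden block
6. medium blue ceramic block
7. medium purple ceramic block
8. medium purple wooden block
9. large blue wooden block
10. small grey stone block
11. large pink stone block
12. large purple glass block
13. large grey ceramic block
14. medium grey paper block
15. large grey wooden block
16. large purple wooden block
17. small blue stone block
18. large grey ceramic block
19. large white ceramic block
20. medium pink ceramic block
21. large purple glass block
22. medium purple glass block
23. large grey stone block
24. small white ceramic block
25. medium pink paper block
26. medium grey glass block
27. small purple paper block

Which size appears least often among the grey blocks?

Counts by size (restricted to grey blocks): large 5, medium 2, small 1.
The minimum is 1, held uniquely by small.

small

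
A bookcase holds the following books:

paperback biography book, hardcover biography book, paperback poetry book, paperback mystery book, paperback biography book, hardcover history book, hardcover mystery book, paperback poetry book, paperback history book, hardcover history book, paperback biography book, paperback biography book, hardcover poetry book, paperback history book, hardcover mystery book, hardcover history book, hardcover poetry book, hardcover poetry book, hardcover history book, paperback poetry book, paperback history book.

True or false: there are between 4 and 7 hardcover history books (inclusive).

hardcover history books: 4.
The claim requires 4 ≤ 4 ≤ 7, which holds.

True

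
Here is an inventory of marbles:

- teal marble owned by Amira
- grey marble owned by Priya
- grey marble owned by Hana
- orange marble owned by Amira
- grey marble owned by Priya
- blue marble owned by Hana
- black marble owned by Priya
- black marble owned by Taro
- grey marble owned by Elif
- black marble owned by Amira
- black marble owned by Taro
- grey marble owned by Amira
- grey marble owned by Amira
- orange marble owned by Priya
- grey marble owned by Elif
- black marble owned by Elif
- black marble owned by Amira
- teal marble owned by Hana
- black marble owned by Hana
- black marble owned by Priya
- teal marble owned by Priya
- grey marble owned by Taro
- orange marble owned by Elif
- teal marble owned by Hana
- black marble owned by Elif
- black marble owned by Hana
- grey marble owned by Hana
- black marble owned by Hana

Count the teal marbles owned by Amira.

1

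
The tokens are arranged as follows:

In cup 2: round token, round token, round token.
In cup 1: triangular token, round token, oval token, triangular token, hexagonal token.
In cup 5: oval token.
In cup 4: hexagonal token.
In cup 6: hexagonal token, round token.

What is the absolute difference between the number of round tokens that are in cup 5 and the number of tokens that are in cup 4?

1

round tokens in cup 5: 0. tokens in cup 4: 1.
|0 − 1| = 1 − 0 = 1.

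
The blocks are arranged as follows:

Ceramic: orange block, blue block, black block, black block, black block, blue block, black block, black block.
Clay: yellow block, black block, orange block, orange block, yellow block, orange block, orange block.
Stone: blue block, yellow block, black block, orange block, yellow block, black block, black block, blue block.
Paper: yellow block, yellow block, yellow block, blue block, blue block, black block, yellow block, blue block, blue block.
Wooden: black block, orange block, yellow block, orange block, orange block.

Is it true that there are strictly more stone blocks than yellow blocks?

False

|stone blocks| = 8.
|yellow blocks| = 9.
The claim requires 8 > 9, which does not hold.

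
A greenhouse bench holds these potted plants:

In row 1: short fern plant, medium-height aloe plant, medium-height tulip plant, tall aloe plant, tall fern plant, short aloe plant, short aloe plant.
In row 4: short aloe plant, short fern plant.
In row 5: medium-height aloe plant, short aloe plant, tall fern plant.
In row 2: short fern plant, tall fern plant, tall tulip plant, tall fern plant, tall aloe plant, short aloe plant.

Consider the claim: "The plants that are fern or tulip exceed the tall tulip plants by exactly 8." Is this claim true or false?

True

|plants that are fern or tulip| = 9.
|tall tulip plants| = 1.
The claim requires 9 − 1 (= 8) to equal 8, which holds.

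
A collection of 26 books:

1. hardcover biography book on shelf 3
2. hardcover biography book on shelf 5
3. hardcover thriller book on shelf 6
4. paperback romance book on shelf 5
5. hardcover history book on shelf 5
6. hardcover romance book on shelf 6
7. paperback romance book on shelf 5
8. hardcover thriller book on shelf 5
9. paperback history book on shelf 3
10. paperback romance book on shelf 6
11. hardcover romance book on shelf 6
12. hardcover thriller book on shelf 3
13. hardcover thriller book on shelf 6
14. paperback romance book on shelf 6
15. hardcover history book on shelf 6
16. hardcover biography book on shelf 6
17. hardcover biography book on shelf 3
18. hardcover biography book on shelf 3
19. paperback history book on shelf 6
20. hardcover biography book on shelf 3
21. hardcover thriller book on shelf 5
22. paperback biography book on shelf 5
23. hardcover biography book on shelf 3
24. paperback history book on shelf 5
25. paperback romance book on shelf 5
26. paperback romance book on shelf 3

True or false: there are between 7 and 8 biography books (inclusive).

True

biography books: 8.
The claim requires 7 ≤ 8 ≤ 8, which holds.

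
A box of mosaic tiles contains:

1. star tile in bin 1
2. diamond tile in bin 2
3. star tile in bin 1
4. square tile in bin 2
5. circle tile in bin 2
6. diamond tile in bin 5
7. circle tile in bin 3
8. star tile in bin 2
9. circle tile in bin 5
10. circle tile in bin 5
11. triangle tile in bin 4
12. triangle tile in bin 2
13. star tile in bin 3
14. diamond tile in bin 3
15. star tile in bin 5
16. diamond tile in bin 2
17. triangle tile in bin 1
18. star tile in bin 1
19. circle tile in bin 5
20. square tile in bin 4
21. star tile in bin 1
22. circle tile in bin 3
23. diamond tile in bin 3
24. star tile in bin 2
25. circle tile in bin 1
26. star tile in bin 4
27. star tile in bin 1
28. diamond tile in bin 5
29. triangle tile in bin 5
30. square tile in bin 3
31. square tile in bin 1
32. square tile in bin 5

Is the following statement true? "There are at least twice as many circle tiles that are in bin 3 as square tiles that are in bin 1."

|circle tiles in bin 3| = 2.
|square tiles in bin 1| = 1.
The claim requires 2 ≥ 2 × 1 = 2, which holds.

True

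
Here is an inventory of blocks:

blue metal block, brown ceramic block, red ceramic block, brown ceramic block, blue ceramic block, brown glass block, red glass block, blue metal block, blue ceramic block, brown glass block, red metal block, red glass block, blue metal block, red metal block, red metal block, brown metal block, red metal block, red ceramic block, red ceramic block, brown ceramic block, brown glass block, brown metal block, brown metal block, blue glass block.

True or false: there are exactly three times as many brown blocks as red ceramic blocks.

|brown blocks| = 9.
|red ceramic blocks| = 3.
The claim requires 9 = 3 × 3 = 9, which holds.

True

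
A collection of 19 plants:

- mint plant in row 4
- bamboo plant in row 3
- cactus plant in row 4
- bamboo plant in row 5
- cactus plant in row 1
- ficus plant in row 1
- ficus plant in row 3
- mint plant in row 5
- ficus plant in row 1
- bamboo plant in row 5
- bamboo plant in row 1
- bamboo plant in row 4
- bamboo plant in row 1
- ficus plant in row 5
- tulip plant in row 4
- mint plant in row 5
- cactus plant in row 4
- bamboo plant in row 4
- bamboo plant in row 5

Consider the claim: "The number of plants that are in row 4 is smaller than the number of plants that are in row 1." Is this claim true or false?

False

There are 6 plants in row 4.
There are 5 plants in row 1.
The claim requires 6 < 5, which does not hold.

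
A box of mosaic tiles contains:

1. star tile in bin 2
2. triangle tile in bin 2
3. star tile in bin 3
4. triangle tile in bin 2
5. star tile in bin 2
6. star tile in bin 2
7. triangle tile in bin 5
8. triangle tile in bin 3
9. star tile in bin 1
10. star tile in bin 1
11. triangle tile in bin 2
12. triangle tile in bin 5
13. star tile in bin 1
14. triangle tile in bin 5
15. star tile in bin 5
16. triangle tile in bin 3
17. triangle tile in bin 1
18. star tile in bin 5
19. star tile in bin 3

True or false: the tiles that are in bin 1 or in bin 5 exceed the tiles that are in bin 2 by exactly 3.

|tiles in bin 1 or in bin 5| = 9.
|tiles in bin 2| = 6.
The claim requires 9 − 6 (= 3) to equal 3, which holds.

True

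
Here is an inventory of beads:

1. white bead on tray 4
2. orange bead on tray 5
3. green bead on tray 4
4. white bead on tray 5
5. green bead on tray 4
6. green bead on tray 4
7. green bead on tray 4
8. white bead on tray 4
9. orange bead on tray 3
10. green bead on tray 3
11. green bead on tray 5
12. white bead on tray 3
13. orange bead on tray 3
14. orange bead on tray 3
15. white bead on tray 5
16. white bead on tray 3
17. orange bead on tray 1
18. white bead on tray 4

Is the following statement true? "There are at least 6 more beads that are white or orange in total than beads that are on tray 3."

True

beads that are white or orange: 12.
beads on tray 3: 6.
The claim requires 12 − 6 = 6 ≥ 6, which holds.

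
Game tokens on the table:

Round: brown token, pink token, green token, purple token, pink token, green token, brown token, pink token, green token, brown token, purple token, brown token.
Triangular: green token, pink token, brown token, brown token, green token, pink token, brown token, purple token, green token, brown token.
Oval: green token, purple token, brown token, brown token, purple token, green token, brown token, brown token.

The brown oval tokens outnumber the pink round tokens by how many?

1

brown oval tokens: 4.
pink round tokens: 3.
4 − 3 = 1.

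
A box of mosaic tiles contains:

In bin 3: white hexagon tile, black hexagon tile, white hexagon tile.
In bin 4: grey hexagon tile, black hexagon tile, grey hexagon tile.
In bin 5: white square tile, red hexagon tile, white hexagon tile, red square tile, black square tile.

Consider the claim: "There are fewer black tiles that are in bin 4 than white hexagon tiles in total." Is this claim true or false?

True

|black tiles in bin 4| = 1.
|white hexagon tiles| = 3.
The claim requires 1 < 3, which holds.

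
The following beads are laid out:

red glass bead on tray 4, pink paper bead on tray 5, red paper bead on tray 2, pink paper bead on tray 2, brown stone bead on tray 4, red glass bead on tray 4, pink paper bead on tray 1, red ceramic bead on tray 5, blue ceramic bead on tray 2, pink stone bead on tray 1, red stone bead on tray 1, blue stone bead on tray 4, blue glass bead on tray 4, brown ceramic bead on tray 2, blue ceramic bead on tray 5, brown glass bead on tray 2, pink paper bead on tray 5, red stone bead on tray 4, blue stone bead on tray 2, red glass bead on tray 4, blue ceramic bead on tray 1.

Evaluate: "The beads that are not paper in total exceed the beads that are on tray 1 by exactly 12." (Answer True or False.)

beads that are not paper: 16.
beads on tray 1: 4.
The claim requires 16 − 4 (= 12) to equal 12, which holds.

True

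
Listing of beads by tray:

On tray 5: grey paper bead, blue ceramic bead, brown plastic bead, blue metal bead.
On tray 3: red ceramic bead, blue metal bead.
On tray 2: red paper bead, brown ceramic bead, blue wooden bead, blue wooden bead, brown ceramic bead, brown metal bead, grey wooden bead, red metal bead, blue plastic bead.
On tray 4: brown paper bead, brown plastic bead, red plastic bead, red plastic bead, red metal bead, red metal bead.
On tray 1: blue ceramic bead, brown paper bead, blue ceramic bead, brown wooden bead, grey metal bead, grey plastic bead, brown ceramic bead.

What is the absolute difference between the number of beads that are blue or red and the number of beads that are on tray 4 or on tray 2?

beads that are blue or red: 15. beads on tray 4 or on tray 2: 15.
|15 − 15| = 15 − 15 = 0.

0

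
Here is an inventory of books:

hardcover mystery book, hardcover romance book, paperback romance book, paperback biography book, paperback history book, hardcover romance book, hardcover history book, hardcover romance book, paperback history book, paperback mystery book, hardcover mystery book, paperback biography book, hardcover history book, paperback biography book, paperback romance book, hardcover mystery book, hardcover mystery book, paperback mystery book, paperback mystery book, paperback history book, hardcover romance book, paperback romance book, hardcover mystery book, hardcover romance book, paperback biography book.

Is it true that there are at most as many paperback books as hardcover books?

|paperback books| = 13.
|hardcover books| = 12.
The claim requires 13 ≤ 12, which does not hold.

False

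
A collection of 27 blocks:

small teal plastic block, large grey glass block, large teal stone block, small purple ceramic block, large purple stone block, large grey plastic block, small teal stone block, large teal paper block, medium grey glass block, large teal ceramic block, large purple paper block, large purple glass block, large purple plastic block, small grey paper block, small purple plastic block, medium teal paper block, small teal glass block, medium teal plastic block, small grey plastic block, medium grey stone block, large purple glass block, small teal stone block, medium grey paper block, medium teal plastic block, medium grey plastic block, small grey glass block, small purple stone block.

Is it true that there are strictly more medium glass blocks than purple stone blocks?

False

medium glass blocks: 1.
purple stone blocks: 2.
The claim requires 1 > 2, which does not hold.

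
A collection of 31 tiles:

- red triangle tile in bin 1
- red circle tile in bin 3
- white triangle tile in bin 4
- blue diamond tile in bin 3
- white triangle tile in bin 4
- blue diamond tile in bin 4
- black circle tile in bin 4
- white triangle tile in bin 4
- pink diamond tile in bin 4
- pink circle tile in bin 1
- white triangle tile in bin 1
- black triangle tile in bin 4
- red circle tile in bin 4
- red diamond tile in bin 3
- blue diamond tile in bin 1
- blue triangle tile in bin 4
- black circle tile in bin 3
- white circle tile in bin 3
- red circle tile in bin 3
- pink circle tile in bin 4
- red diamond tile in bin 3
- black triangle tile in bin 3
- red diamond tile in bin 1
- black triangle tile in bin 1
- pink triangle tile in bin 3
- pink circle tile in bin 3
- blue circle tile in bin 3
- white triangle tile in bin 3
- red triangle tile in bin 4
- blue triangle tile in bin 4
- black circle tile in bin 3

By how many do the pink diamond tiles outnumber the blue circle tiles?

0

pink diamond tiles: 1.
blue circle tiles: 1.
1 − 1 = 0.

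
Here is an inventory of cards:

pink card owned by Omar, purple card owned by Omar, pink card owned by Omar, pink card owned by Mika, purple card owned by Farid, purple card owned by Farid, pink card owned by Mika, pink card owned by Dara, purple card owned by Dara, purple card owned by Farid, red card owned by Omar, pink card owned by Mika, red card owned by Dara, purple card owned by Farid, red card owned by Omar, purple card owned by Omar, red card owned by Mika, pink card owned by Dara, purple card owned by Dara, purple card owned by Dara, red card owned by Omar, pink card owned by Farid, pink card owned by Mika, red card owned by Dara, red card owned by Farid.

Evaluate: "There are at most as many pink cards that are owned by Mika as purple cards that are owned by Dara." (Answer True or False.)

False

Count of pink cards owned by Mika: 4.
Count of purple cards owned by Dara: 3.
The claim requires 4 ≤ 3, which does not hold.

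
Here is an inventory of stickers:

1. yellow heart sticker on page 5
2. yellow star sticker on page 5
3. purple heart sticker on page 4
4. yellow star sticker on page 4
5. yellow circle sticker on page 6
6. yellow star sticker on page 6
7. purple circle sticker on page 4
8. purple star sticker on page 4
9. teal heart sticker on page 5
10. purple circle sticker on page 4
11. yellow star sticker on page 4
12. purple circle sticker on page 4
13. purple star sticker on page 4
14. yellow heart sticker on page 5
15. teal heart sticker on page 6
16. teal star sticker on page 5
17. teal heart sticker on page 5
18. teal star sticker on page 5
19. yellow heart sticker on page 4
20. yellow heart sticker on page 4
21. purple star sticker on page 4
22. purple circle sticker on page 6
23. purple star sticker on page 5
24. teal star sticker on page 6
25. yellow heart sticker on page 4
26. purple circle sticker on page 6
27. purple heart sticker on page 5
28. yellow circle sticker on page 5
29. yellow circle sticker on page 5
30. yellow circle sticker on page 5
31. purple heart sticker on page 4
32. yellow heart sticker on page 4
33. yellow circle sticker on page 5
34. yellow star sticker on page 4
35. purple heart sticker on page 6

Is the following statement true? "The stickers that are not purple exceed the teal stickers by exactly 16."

True

stickers that are not purple: 22.
teal stickers: 6.
The claim requires 22 − 6 (= 16) to equal 16, which holds.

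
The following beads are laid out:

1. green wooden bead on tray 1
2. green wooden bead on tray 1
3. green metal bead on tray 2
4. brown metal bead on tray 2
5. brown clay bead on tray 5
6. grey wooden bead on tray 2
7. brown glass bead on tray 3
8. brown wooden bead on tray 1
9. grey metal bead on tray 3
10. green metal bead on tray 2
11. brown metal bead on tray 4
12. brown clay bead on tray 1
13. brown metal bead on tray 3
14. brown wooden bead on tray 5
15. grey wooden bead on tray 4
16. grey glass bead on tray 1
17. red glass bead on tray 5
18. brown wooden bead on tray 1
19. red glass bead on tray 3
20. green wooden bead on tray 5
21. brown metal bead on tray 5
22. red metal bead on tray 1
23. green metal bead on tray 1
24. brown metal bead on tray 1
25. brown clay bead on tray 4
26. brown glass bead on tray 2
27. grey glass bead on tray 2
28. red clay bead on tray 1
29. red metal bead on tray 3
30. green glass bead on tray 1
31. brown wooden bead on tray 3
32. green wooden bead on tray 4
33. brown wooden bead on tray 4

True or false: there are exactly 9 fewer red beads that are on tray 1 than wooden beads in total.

True

|red beads on tray 1| = 2.
|wooden beads| = 11.
The claim requires 11 − 2 (= 9) to equal 9, which holds.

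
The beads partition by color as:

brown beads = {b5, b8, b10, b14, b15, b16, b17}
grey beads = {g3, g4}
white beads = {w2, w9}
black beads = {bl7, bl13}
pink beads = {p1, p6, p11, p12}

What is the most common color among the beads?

Counts by color: brown 7, pink 4, white 2, grey 2, black 2.
The maximum is 7, held uniquely by brown.

brown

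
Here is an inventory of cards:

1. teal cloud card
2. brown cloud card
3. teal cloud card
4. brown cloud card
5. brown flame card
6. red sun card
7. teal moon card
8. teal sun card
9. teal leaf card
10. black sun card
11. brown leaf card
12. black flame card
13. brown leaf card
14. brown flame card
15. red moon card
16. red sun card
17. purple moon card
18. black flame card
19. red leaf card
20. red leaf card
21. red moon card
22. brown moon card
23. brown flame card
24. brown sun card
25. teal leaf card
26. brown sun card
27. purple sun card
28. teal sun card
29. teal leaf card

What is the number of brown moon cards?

1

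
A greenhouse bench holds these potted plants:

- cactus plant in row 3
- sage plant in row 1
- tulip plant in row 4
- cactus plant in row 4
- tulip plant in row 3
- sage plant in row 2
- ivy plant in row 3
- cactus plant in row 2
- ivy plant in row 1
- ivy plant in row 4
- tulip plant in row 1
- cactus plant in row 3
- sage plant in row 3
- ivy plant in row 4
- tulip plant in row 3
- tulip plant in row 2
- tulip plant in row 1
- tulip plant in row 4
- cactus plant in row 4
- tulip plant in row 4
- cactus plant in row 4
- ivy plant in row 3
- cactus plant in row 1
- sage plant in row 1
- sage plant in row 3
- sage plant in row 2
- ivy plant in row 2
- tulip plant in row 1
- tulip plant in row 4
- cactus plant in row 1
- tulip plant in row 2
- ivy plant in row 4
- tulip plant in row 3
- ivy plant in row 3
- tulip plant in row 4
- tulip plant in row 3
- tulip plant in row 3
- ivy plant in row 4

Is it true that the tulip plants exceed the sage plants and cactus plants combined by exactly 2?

tulip plants: 15.
sage plants: 6; cactus plants: 8; combined: 6 + 8 = 14.
The claim requires 15 − 14 (= 1) to equal 2, which does not hold.

False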